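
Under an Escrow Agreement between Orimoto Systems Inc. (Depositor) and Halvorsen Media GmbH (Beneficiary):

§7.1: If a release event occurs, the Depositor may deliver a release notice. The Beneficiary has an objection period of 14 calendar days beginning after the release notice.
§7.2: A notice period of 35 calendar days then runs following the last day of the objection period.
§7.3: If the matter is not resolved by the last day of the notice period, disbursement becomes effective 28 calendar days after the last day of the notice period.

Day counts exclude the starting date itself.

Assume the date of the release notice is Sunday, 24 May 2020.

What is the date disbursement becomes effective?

9 August 2020

Adding 14 calendar days to 24 May 2020 gives 7 June 2020, which is the last day of the objection period.
Adding 35 calendar days to 7 June 2020 gives 12 July 2020, which is the last day of the notice period.
The date disbursement becomes effective: 12 July 2020 + 28 days = 9 August 2020.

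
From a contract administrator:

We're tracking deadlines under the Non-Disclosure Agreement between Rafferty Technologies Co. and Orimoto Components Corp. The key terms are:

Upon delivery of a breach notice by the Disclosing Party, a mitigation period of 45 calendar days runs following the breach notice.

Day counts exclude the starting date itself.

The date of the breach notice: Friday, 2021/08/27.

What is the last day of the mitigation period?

2021/10/11

The last day of the mitigation period: 2021/08/27 + 45 days = 2021/10/11.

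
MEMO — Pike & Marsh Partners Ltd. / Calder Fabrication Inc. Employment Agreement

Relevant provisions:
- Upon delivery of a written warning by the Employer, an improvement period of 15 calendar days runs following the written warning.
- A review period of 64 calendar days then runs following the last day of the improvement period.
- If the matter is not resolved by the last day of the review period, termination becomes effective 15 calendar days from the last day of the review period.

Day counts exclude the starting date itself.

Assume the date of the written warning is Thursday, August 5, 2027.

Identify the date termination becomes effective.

The last day of the improvement period: 15 calendar days after August 5, 2027 is August 20, 2027.
Adding 64 calendar days to August 20, 2027 gives October 23, 2027, which is the last day of the review period.
Adding 15 calendar days to October 23, 2027 gives November 7, 2027, which is the date termination becomes effective.

November 7, 2027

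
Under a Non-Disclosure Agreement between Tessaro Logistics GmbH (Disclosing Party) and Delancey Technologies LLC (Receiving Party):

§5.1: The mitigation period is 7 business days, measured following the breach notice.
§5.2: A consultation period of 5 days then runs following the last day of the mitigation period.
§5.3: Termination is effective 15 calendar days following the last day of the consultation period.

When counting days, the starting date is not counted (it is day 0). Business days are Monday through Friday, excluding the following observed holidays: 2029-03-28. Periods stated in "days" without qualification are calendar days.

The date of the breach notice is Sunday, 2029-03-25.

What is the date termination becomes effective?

From Sunday, 2029-03-25, 7 business days (Mar 26, Mar 27, Mar 29, Mar 30, Apr 2, Apr 3, Apr 4, skipping weekends and the listed holiday on Mar 28) brings us to Wednesday, 2029-04-04, which is the last day of the mitigation period.
The last day of the consultation period: 5 calendar days after 2029-04-04 is 2029-04-09.
The date termination becomes effective: 15 calendar days after 2029-04-09 is 2029-04-24.

2029-04-24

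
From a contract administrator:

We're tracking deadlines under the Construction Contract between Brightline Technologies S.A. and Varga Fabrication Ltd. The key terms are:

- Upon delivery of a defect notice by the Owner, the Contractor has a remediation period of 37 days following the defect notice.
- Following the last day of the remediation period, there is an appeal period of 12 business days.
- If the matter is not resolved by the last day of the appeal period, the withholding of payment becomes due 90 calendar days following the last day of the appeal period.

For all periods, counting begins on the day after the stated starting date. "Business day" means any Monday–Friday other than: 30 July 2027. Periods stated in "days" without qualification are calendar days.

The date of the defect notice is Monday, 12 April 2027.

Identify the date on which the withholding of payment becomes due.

2 September 2027

The last day of the remediation period: 12 April 2027 + 37 days = 19 May 2027.
The last day of the appeal period: counting 12 business days from Wednesday, 19 May 2027 (May 20, May 21, May 24, May 25, …, Jun 2, Jun 3, Jun 4, skipping weekends) reaches Friday, 4 June 2027.
Adding 90 calendar days to 4 June 2027 gives 2 September 2027, which is the date on which the withholding of payment becomes due.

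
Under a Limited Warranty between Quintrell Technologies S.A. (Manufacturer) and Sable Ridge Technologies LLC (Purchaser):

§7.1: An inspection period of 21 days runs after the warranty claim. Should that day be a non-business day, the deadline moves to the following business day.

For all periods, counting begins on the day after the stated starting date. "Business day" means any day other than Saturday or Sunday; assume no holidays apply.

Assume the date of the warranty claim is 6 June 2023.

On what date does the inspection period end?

27 June 2023

The last day of the inspection period: 21 calendar days after 6 June 2023 is 27 June 2023. 27 June 2023 is a Tuesday, so no roll-forward applies.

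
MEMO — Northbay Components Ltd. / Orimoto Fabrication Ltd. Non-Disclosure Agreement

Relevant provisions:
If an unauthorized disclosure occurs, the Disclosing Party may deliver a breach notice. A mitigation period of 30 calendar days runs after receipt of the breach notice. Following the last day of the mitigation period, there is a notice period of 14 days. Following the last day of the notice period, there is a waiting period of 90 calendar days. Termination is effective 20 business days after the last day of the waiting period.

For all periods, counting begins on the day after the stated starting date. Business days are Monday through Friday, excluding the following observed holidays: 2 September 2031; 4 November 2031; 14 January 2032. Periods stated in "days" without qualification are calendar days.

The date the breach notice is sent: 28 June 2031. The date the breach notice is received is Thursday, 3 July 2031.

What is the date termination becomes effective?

12 December 2031

The last day of the mitigation period: 30 calendar days after 3 July 2031 is 2 August 2031.
Adding 14 calendar days to 2 August 2031 gives 16 August 2031, which is the last day of the notice period.
The last day of the waiting period: 90 calendar days after 16 August 2031 is 14 November 2031.
The date termination becomes effective: 20 business days after Friday, 14 November 2031, skipping weekends — Nov 17, Nov 18, Nov 19, Nov 20, …, Dec 10, Dec 11, Dec 12 — lands on Friday, 12 December 2031.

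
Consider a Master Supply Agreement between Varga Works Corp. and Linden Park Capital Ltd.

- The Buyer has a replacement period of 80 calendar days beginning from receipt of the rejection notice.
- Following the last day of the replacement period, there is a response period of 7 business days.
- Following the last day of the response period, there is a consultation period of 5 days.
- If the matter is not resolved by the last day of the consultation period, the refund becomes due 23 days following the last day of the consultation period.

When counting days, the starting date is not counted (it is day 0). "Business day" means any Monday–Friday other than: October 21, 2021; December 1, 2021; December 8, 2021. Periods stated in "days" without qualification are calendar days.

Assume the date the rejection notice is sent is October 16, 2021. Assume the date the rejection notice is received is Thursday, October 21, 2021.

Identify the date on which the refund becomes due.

February 15, 2022

The last day of the replacement period: October 21, 2021 + 80 days = January 9, 2022.
The last day of the response period: 7 business days after Sunday, January 9, 2022, skipping weekends — Jan 10, Jan 11, Jan 12, Jan 13, Jan 14, Jan 17, Jan 18 — lands on Tuesday, January 18, 2022.
The last day of the consultation period: 5 calendar days after January 18, 2022 is January 23, 2022.
Adding 23 calendar days to January 23, 2022 gives February 15, 2022, which is the date on which the refund becomes due.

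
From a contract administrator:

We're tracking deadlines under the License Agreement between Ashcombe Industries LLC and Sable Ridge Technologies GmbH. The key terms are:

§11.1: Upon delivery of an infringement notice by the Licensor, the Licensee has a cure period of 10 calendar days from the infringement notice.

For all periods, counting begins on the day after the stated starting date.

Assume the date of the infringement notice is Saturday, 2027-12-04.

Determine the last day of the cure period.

2027-12-14

The last day of the cure period: 10 calendar days after 2027-12-04 is 2027-12-14.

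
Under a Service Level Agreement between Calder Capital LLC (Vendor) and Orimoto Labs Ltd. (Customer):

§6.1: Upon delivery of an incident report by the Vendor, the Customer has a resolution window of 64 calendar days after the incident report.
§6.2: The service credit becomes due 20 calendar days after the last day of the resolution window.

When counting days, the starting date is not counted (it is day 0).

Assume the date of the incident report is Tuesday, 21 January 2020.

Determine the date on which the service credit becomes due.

14 April 2020

Adding 64 calendar days to 21 January 2020 gives 25 March 2020, which is the last day of the resolution window.
The date on which the service credit becomes due: 25 March 2020 + 20 days = 14 April 2020.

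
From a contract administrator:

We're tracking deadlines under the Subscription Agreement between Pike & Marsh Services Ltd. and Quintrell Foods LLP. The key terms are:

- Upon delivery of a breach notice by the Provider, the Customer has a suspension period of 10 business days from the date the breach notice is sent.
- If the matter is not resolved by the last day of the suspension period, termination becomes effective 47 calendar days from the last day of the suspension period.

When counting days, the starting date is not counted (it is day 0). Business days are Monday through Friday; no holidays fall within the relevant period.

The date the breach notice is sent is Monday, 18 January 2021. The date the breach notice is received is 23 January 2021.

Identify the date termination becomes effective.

From Monday, 18 January 2021, 10 business days (Jan 19, Jan 20, Jan 21, Jan 22, Jan 25, Jan 26, Jan 27, Jan 28, Jan 29, Feb 1, skipping weekends) brings us to Monday, 1 February 2021, which is the last day of the suspension period.
The date termination becomes effective: 1 February 2021 + 47 days = 20 March 2021.

20 March 2021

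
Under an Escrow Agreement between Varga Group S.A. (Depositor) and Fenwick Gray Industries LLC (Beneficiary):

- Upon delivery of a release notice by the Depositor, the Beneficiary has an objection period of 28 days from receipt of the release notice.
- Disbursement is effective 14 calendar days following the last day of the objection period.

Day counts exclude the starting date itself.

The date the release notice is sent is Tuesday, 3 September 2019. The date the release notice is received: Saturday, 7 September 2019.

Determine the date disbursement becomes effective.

19 October 2019

Adding 28 calendar days to 7 September 2019 gives 5 October 2019, which is the last day of the objection period.
Adding 14 calendar days to 5 October 2019 gives 19 October 2019, which is the date disbursement becomes effective.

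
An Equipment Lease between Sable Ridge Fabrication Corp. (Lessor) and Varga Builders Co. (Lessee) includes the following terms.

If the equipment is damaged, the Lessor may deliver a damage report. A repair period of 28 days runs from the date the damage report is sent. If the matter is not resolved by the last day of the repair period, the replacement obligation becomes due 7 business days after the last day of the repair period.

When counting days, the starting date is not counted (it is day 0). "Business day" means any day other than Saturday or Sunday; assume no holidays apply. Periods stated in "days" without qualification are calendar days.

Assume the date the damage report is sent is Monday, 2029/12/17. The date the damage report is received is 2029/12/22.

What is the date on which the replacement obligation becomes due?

2030/01/23

The last day of the repair period: 28 calendar days after 2029/12/17 is 2030/01/14.
The date on which the replacement obligation becomes due: counting 7 business days from Monday, 2030/01/14 (Jan 15, Jan 16, Jan 17, Jan 18, Jan 21, Jan 22, Jan 23, skipping weekends) reaches Wednesday, 2030/01/23.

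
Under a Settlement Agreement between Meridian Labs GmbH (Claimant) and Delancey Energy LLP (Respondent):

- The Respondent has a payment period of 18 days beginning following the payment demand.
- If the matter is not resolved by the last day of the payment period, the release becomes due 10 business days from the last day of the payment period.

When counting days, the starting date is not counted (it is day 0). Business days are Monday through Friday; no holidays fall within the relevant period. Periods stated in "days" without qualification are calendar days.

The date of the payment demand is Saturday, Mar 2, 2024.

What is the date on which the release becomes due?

The last day of the payment period: Mar 2, 2024 + 18 days = Mar 20, 2024.
The date on which the release becomes due: counting 10 business days from Wednesday, Mar 20, 2024 (Mar 21, Mar 22, Mar 25, Mar 26, Mar 27, Mar 28, Mar 29, Apr 1, Apr 2, Apr 3, skipping weekends) reaches Wednesday, Apr 3, 2024.

Apr 3, 2024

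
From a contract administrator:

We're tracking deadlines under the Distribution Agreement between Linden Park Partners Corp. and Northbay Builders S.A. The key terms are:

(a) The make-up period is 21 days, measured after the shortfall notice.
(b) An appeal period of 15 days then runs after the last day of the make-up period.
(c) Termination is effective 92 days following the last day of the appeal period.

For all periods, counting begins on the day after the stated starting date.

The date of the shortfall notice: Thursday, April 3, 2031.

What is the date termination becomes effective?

August 9, 2031

The last day of the make-up period: April 3, 2031 + 21 days = April 24, 2031.
The last day of the appeal period: April 24, 2031 + 15 days = May 9, 2031.
The date termination becomes effective: May 9, 2031 + 92 days = August 9, 2031.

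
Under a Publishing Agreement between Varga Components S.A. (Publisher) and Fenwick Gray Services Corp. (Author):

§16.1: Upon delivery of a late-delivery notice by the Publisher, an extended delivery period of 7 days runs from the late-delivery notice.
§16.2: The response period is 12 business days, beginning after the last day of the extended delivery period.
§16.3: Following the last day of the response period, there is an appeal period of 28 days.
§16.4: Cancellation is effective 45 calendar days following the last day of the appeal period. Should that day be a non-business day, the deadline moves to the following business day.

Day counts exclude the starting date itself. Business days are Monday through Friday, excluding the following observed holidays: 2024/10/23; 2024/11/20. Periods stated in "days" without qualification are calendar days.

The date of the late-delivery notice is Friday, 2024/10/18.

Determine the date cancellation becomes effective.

The last day of the extended delivery period: 2024/10/18 + 7 days = 2024/10/25.
The last day of the response period: counting 12 business days from Friday, 2024/10/25 (Oct 28, Oct 29, Oct 30, Oct 31, …, Nov 8, Nov 11, Nov 12, skipping weekends) reaches Tuesday, 2024/11/12.
Adding 28 calendar days to 2024/11/12 gives 2024/12/10, which is the last day of the appeal period.
The date cancellation becomes effective: 45 calendar days after 2024/12/10 is 2025/01/24. 2025/01/24 is a Friday and is not a listed holiday, so no roll-forward applies.

2025/01/24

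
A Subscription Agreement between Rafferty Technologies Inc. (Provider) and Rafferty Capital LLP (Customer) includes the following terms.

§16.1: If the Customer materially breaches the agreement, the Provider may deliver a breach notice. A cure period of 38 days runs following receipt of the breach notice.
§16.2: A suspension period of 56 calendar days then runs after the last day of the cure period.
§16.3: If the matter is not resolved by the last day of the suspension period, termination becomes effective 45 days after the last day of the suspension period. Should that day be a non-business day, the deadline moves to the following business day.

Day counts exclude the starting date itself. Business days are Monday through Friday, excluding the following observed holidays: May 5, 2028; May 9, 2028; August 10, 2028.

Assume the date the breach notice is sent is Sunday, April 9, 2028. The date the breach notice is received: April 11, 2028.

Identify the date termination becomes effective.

The last day of the cure period: April 11, 2028 + 38 days = May 19, 2028.
Adding 56 calendar days to May 19, 2028 gives July 14, 2028, which is the last day of the suspension period.
Adding 45 calendar days to July 14, 2028 gives August 28, 2028, which is the date termination becomes effective. August 28, 2028 is a Monday and is not a listed holiday, so no roll-forward applies.

August 28, 2028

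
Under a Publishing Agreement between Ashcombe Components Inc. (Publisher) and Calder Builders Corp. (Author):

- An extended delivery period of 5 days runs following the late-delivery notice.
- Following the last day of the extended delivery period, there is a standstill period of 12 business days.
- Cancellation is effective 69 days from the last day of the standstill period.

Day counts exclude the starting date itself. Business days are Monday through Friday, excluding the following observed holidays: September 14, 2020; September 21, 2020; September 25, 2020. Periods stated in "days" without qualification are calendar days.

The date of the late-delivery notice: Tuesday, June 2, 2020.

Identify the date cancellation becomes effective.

Adding 5 calendar days to June 2, 2020 gives June 7, 2020, which is the last day of the extended delivery period.
The last day of the standstill period: 12 business days after Sunday, June 7, 2020, skipping weekends — Jun 8, Jun 9, Jun 10, Jun 11, …, Jun 19, Jun 22, Jun 23 — lands on Tuesday, June 23, 2020.
The date cancellation becomes effective: 69 calendar days after June 23, 2020 is August 31, 2020.

August 31, 2020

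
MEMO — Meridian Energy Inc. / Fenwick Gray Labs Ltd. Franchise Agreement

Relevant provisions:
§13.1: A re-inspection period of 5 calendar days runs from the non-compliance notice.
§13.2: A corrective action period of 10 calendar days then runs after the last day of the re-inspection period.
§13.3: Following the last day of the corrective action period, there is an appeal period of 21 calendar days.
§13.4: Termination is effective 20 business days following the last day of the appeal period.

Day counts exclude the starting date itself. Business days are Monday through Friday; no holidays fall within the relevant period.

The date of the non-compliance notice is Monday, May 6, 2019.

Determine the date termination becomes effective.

The last day of the re-inspection period: May 6, 2019 + 5 days = May 11, 2019.
The last day of the corrective action period: 10 calendar days after May 11, 2019 is May 21, 2019.
Adding 21 calendar days to May 21, 2019 gives Jun 11, 2019, which is the last day of the appeal period.
The date termination becomes effective: counting 20 business days from Tuesday, Jun 11, 2019 (Jun 12, Jun 13, Jun 14, Jun 17, …, Jul 5, Jul 8, Jul 9, skipping weekends) reaches Tuesday, Jul 9, 2019.

Jul 9, 2019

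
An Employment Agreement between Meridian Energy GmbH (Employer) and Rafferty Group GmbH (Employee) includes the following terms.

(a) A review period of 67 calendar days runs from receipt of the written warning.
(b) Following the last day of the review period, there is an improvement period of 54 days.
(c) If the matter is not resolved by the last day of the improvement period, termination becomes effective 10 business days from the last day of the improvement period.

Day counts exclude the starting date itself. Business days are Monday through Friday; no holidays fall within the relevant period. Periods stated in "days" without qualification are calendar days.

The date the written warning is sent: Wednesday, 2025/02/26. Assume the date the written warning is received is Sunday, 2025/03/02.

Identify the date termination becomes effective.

Adding 67 calendar days to 2025/03/02 gives 2025/05/08, which is the last day of the review period.
The last day of the improvement period: 54 calendar days after 2025/05/08 is 2025/07/01.
From Tuesday, 2025/07/01, 10 business days (Jul 2, Jul 3, Jul 4, Jul 7, Jul 8, Jul 9, Jul 10, Jul 11, Jul 14, Jul 15, skipping weekends) brings us to Tuesday, 2025/07/15, which is the date termination becomes effective.

2025/07/15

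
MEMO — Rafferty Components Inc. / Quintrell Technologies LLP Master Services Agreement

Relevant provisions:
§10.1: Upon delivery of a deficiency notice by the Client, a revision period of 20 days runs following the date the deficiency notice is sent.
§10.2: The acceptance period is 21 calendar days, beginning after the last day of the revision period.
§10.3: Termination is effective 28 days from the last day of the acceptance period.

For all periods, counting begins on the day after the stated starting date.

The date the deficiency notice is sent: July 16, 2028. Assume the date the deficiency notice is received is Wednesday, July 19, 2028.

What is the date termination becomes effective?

September 23, 2028

Adding 20 calendar days to July 16, 2028 gives August 5, 2028, which is the last day of the revision period.
The last day of the acceptance period: August 5, 2028 + 21 days = August 26, 2028.
The date termination becomes effective: August 26, 2028 + 28 days = September 23, 2028.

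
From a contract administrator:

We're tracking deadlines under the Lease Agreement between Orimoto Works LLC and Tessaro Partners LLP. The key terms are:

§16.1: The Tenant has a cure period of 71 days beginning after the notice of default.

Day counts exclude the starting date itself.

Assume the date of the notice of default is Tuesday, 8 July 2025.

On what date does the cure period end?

The last day of the cure period: 71 calendar days after 8 July 2025 is 17 September 2025.

17 September 2025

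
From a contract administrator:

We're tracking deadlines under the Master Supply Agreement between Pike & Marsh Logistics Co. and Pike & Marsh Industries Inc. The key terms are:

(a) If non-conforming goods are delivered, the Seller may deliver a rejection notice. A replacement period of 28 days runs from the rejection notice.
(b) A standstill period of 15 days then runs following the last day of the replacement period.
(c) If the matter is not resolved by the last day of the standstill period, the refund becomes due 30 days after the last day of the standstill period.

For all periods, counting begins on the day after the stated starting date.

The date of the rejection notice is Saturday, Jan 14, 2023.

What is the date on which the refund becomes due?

Mar 28, 2023

Adding 28 calendar days to Jan 14, 2023 gives Feb 11, 2023, which is the last day of the replacement period.
The last day of the standstill period: 15 calendar days after Feb 11, 2023 is Feb 26, 2023.
Adding 30 calendar days to Feb 26, 2023 gives Mar 28, 2023, which is the date on which the refund becomes due.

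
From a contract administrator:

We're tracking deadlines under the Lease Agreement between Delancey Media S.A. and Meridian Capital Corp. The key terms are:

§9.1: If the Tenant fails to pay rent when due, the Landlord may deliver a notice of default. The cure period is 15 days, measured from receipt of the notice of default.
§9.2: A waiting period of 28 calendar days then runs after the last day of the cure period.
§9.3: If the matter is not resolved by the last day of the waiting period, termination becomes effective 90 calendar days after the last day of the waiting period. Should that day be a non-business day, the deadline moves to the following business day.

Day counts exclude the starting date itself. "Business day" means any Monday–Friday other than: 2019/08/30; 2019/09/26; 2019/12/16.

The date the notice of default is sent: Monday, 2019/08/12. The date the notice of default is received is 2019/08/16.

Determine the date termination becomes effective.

The last day of the cure period: 15 calendar days after 2019/08/16 is 2019/08/31.
The last day of the waiting period: 2019/08/31 + 28 days = 2019/09/28.
The date termination becomes effective: 2019/09/28 + 90 days = 2019/12/27. 2019/12/27 is a Friday and is not a listed holiday, so no roll-forward applies.

2019/12/27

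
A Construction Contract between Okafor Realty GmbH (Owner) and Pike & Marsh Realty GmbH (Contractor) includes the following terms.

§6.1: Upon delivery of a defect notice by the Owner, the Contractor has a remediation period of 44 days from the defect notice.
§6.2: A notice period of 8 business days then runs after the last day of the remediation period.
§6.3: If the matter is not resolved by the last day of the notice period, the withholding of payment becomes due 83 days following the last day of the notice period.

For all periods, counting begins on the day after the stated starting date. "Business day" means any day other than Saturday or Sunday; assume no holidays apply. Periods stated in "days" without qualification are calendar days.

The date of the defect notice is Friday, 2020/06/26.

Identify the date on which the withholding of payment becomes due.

The last day of the remediation period: 2020/06/26 + 44 days = 2020/08/09.
The last day of the notice period: counting 8 business days from Sunday, 2020/08/09 (Aug 10, Aug 11, Aug 12, Aug 13, Aug 14, Aug 17, Aug 18, Aug 19, skipping weekends) reaches Wednesday, 2020/08/19.
Adding 83 calendar days to 2020/08/19 gives 2020/11/10, which is the date on which the withholding of payment becomes due.

2020/11/10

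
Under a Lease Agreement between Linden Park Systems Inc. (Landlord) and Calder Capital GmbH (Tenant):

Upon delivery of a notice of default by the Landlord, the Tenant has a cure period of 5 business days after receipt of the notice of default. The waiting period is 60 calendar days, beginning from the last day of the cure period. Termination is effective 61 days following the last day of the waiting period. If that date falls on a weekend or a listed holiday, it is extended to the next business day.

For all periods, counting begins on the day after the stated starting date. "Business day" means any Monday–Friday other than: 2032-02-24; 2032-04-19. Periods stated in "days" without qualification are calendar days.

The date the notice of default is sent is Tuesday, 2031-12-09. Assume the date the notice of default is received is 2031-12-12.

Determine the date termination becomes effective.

2032-04-20

The last day of the cure period: counting 5 business days from Friday, 2031-12-12 (Dec 15, Dec 16, Dec 17, Dec 18, Dec 19, skipping weekends) reaches Friday, 2031-12-19.
The last day of the waiting period: 2031-12-19 + 60 days = 2032-02-17.
Adding 61 calendar days to 2032-02-17 gives 2032-04-18, which is the date termination becomes effective. That falls on a Sunday, so it rolls to the next business day, Tuesday, 2032-04-20.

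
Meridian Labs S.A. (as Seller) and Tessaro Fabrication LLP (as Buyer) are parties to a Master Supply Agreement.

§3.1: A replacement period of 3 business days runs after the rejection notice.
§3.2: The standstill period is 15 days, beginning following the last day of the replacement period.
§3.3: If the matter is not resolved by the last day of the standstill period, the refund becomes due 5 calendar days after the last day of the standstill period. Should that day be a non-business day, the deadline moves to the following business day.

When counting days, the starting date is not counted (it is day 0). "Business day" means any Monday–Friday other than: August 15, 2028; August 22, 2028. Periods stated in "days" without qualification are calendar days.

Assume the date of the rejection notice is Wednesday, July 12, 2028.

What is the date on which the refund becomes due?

August 7, 2028

From Wednesday, July 12, 2028, 3 business days (Jul 13, Jul 14, Jul 17, skipping weekends) brings us to Monday, July 17, 2028, which is the last day of the replacement period.
The last day of the standstill period: 15 calendar days after July 17, 2028 is August 1, 2028.
Adding 5 calendar days to August 1, 2028 gives August 6, 2028, which is the date on which the refund becomes due. That falls on a Sunday, so it rolls to the next business day, Monday, August 7, 2028.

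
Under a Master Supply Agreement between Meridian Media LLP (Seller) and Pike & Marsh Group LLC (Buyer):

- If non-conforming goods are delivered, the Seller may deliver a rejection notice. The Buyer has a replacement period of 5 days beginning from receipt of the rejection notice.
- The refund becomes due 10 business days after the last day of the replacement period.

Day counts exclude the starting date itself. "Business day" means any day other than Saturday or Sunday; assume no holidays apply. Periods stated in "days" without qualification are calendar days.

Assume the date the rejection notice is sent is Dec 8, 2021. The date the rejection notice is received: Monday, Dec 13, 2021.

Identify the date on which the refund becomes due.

Adding 5 calendar days to Dec 13, 2021 gives Dec 18, 2021, which is the last day of the replacement period.
The date on which the refund becomes due: 10 business days after Saturday, Dec 18, 2021, skipping weekends — Dec 20, Dec 21, Dec 22, Dec 23, Dec 24, Dec 27, Dec 28, Dec 29, Dec 30, Dec 31 — lands on Friday, Dec 31, 2021.

Dec 31, 2021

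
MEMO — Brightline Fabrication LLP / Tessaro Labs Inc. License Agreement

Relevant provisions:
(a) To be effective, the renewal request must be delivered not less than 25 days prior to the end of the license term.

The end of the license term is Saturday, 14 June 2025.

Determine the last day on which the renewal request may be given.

20 May 2025

14 June 2025 minus 25 days is 20 May 2025.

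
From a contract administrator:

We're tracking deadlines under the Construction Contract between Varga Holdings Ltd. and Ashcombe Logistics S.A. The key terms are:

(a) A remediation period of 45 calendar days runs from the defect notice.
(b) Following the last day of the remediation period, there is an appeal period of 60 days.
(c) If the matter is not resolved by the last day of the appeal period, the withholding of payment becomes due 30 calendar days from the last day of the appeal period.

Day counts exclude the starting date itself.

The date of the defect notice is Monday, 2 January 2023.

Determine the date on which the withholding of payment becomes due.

17 May 2023

The last day of the remediation period: 2 January 2023 + 45 days = 16 February 2023.
Adding 60 calendar days to 16 February 2023 gives 17 April 2023, which is the last day of the appeal period.
The date on which the withholding of payment becomes due: 17 April 2023 + 30 days = 17 May 2023.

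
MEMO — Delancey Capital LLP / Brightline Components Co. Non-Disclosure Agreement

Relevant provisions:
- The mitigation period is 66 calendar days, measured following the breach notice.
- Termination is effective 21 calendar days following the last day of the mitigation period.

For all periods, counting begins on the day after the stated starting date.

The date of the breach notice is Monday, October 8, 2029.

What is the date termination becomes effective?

January 3, 2030

Adding 66 calendar days to October 8, 2029 gives December 13, 2029, which is the last day of the mitigation period.
The date termination becomes effective: December 13, 2029 + 21 days = January 3, 2030.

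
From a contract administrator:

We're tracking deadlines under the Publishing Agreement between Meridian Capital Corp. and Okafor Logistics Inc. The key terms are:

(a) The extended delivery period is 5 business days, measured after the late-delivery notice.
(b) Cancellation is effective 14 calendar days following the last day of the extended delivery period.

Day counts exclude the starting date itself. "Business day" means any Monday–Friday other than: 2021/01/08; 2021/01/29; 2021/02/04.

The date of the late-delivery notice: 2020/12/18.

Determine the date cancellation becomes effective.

2021/01/08

The last day of the extended delivery period: counting 5 business days from Friday, 2020/12/18 (Dec 21, Dec 22, Dec 23, Dec 24, Dec 25, skipping weekends) reaches Friday, 2020/12/25.
The date cancellation becomes effective: 14 calendar days after 2020/12/25 is 2021/01/08.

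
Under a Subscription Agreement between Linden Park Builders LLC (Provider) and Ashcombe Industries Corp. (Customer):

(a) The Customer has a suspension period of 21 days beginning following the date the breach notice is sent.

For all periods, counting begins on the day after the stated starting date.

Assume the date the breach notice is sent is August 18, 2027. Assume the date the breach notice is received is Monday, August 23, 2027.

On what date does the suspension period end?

Adding 21 calendar days to August 18, 2027 gives September 8, 2027, which is the last day of the suspension period.

September 8, 2027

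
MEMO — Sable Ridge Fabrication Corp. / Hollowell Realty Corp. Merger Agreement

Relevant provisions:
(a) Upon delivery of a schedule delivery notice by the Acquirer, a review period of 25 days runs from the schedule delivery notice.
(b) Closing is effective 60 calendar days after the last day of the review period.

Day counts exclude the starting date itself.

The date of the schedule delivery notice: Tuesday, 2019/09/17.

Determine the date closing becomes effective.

The last day of the review period: 25 calendar days after 2019/09/17 is 2019/10/12.
The date closing becomes effective: 60 calendar days after 2019/10/12 is 2019/12/11.

2019/12/11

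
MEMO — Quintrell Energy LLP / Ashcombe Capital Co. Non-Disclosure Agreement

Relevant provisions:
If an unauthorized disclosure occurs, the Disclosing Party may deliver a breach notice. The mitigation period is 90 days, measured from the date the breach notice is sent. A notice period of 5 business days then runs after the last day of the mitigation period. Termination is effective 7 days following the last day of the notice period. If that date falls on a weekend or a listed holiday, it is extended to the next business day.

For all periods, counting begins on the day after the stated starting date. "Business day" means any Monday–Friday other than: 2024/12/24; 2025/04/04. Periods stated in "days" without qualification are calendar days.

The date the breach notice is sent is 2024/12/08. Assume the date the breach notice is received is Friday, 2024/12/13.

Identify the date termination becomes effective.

The last day of the mitigation period: 90 calendar days after 2024/12/08 is 2025/03/08.
The last day of the notice period: 5 business days after Saturday, 2025/03/08, skipping weekends — Mar 10, Mar 11, Mar 12, Mar 13, Mar 14 — lands on Friday, 2025/03/14.
Adding 7 calendar days to 2025/03/14 gives 2025/03/21, which is the date termination becomes effective. 2025/03/21 is a Friday and is not a listed holiday, so no roll-forward applies.

2025/03/21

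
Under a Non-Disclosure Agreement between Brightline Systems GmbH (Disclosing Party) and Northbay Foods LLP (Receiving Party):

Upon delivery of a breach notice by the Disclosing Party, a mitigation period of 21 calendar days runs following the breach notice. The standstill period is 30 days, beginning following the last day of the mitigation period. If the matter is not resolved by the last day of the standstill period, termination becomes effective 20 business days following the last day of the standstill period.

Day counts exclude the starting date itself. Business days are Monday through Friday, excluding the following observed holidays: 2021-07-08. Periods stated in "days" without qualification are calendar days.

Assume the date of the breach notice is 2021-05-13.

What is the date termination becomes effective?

2021-08-02

The last day of the mitigation period: 2021-05-13 + 21 days = 2021-06-03.
The last day of the standstill period: 2021-06-03 + 30 days = 2021-07-03.
The date termination becomes effective: 20 business days after Saturday, 2021-07-03, skipping weekends and the listed holiday on Jul 8 — Jul 5, Jul 6, Jul 7, Jul 9, …, Jul 29, Jul 30, Aug 2 — lands on Monday, 2021-08-02.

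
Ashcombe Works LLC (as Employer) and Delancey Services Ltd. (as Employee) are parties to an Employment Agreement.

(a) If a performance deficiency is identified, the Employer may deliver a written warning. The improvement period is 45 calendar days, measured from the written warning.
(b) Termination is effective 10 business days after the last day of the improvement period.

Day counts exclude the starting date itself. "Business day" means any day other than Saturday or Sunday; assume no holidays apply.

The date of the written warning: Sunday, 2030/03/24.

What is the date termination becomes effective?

Adding 45 calendar days to 2030/03/24 gives 2030/05/08, which is the last day of the improvement period.
From Wednesday, 2030/05/08, 10 business days (May 9, May 10, May 13, May 14, May 15, May 16, May 17, May 20, May 21, May 22, skipping weekends) brings us to Wednesday, 2030/05/22, which is the date termination becomes effective.

2030/05/22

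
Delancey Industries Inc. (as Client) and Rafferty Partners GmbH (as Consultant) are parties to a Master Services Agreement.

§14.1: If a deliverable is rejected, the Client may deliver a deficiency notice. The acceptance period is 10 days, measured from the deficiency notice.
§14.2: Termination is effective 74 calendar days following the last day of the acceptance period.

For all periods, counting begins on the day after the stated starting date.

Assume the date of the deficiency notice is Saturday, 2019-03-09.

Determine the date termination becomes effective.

2019-06-01

Adding 10 calendar days to 2019-03-09 gives 2019-03-19, which is the last day of the acceptance period.
Adding 74 calendar days to 2019-03-19 gives 2019-06-01, which is the date termination becomes effective.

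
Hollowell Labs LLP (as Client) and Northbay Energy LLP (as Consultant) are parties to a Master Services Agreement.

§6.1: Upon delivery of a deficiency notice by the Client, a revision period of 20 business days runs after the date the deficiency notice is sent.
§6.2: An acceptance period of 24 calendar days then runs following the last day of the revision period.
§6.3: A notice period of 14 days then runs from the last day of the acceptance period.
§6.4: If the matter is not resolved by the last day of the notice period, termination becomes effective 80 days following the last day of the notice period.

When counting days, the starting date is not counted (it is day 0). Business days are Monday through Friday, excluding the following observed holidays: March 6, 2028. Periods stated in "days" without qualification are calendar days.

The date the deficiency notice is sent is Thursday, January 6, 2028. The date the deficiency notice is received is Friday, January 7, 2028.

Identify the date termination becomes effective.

The last day of the revision period: counting 20 business days from Thursday, January 6, 2028 (Jan 7, Jan 10, Jan 11, Jan 12, …, Feb 1, Feb 2, Feb 3, skipping weekends) reaches Thursday, February 3, 2028.
The last day of the acceptance period: February 3, 2028 + 24 days = February 27, 2028.
The last day of the notice period: 14 calendar days after February 27, 2028 is March 12, 2028.
The date termination becomes effective: 80 calendar days after March 12, 2028 is May 31, 2028.

May 31, 2028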